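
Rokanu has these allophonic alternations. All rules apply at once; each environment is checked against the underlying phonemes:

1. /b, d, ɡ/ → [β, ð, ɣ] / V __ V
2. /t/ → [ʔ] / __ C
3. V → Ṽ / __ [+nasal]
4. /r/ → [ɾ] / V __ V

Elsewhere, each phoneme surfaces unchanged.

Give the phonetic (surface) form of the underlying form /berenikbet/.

/b/ — word-initial; rule 1 does not apply here → [b].
/e/ (between /b/ and /r/) fails the environment for rule 3, so it stays [e].
/r/ meets the environment for rule 4 (between two vowels) → [ɾ].
/e/ (between /r/ and /n/) occurs before a nasal consonant → [ẽ] by rule 3.
/i/ (between /n/ and /k/): rule 3 targets it, but not before a nasal consonant → unchanged [i].
/b/ — between /k/ and /e/; rule 1 does not apply here → [b].
/e/ (between /b/ and /t/): rule 3 targets it, but not before a nasal consonant → unchanged [e].
/t/ (word-final): rule 2 targets it, but not immediately before a consonant → unchanged [t].

[beɾẽnikbet]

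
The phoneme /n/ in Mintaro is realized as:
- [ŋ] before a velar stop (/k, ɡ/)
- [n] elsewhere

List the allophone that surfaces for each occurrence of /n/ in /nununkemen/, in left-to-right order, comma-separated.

[n], [n], [ŋ], [n]

Occurrence 1 (position 1): no conditioning environment matches → elsewhere allophone [n].
Occurrence 2 (position 3): no conditioning environment matches → elsewhere allophone [n].
Occurrence 3 (position 5): before a velar stop → [ŋ].
Occurrence 4 (position 10): no conditioning environment matches → elsewhere allophone [n].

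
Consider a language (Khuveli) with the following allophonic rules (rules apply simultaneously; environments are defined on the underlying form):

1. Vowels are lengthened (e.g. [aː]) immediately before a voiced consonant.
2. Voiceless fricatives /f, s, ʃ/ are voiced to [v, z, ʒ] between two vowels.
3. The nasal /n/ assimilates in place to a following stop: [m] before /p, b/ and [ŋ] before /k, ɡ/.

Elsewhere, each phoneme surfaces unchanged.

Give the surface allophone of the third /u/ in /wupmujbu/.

[u]

/u/ (word-final) is in the target of rule 1 but the environment (before a voiced consonant) is not met → [u].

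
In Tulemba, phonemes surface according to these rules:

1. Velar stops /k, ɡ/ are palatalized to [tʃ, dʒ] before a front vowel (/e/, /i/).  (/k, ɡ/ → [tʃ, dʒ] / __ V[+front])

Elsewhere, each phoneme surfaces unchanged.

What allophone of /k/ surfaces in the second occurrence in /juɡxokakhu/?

[k]

/k/ (between /a/ and /h/) fails the environment for rule 1, so it stays [k].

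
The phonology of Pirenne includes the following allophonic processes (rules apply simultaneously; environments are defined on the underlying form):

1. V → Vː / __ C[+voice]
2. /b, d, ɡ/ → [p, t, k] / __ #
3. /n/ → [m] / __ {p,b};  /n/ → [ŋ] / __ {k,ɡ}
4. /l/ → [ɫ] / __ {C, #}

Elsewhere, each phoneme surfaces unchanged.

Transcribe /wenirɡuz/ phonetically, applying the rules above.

/w/ — not in any rule's target class → [w].
/e/ — between /w/ and /n/, before a voiced consonant — surfaces as [eː] (rule 1).
/n/ — between /e/ and /i/; rule 3 does not apply here → [n].
/i/ — between /n/ and /r/, before a voiced consonant — surfaces as [iː] (rule 1).
/r/ stays [r].
/ɡ/ (between /r/ and /u/) fails the environment for rule 2, so it stays [ɡ].
/u/ meets the environment for rule 1 (before a voiced consonant) → [uː].
/z/ stays [z].

[weːniːrɡuːz]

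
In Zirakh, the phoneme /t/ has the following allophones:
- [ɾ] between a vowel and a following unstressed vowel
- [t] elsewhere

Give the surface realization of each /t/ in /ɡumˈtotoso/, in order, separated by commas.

[t], [ɾ]

Occurrence 1 (position 4): no conditioning environment matches → elsewhere allophone [t].
Occurrence 2 (position 6): between a vowel and a following unstressed vowel → [ɾ].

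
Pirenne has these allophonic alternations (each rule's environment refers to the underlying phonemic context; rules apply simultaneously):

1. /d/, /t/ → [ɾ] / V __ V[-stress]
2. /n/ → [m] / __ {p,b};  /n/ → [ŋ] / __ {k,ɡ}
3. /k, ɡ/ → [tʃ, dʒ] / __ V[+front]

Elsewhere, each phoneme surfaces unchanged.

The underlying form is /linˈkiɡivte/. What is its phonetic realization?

[liŋˈtʃidʒivte]

/l/ (word-initial) is unaffected → [l].
/i/ (between /l/ and /n/): no rule targets it → [i].
Rule 2 applies to /n/ (between /i/ and /k/: before a labial or velar stop) → [ŋ].
/k/ meets the environment for rule 3 (before a front vowel) → [tʃ].
/i/ (between /k/ and /ɡ/) is unaffected → [i].
Rule 3 applies to /ɡ/ (between /i/ and /i/: before a front vowel) → [dʒ].
/i/ stays [i].
/v/ — not in any rule's target class → [v].
/t/ (between /v/ and /e/) is in the target of rule 1 but the environment (between a vowel and a following unstressed vowel) is not met → [t].
/e/ (word-final) is unaffected → [e].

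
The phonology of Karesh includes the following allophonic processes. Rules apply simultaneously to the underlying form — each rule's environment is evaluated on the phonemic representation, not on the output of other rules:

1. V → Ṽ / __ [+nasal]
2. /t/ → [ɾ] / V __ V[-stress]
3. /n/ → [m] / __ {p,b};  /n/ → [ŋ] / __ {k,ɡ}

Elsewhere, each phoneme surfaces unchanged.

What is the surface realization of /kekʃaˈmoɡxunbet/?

/k/ (word-initial) is unaffected → [k].
/e/ (between /k/ and /k/) fails the environment for rule 1, so it stays [e].
/k/ — not in any rule's target class → [k].
/ʃ/ (between /k/ and /a/) is unaffected → [ʃ].
/a/ (between /ʃ/ and /m/) occurs before a nasal consonant → [ã] by rule 1.
/m/ — not in any rule's target class → [m].
/o/ (between /m/ and /ɡ/) fails the environment for rule 1, so it stays [o].
/ɡ/ — not in any rule's target class → [ɡ].
/x/ stays [x].
/u/ (between /x/ and /n/) occurs before a nasal consonant → [ũ] by rule 1.
/n/ (between /u/ and /b/): before a labial or velar stop, so rule 3 applies → [m].
/b/ — not in any rule's target class → [b].
/e/ (between /b/ and /t/): rule 1 targets it, but not before a nasal consonant → unchanged [e].
/t/ (word-final) fails the environment for rule 2, so it stays [t].

[kekʃãˈmoɡxũmbet]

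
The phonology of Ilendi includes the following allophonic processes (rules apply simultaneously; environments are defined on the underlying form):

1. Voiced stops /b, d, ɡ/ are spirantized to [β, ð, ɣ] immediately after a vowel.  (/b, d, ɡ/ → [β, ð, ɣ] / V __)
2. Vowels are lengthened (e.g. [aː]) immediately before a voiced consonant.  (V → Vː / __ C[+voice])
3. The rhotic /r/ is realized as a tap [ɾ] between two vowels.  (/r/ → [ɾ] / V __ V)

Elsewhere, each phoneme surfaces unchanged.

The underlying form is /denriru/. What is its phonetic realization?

/d/ (word-initial) is in the target of rule 1 but the environment (immediately after a vowel) is not met → [d].
Rule 2 applies to /e/ (between /d/ and /n/: before a voiced consonant) → [eː].
/n/ stays [n].
/r/ — between /n/ and /i/; rule 3 does not apply here → [r].
/i/ (between /r/ and /r/) occurs before a voiced consonant → [iː] by rule 2.
/r/ meets the environment for rule 3 (between two vowels) → [ɾ].
/u/ (word-final) is in the target of rule 2 but the environment (before a voiced consonant) is not met → [u].

[deːnriːɾu]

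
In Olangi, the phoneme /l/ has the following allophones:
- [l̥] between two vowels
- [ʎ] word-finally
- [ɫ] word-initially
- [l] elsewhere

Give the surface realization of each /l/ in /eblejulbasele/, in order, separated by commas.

[l], [l], [l̥]

Occurrence 1 (position 3): no conditioning environment matches → elsewhere allophone [l].
Occurrence 2 (position 7): no conditioning environment matches → elsewhere allophone [l].
Occurrence 3 (position 12): between two vowels → [l̥].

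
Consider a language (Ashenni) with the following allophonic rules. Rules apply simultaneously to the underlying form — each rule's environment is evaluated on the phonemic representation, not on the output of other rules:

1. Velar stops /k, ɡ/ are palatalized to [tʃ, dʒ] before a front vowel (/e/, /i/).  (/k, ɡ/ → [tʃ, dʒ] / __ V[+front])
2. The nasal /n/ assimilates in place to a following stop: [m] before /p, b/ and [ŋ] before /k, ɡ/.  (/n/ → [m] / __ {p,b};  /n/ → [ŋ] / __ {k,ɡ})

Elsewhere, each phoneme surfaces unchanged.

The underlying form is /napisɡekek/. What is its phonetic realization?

[napisdʒetʃek]

/n/ — word-initial; rule 2 does not apply here → [n].
/ɡ/ (between /s/ and /e/): before a front vowel, so rule 1 applies → [dʒ].
/k/ (between /e/ and /e/): before a front vowel, so rule 1 applies → [tʃ].
/k/ — word-final; rule 1 does not apply here → [k].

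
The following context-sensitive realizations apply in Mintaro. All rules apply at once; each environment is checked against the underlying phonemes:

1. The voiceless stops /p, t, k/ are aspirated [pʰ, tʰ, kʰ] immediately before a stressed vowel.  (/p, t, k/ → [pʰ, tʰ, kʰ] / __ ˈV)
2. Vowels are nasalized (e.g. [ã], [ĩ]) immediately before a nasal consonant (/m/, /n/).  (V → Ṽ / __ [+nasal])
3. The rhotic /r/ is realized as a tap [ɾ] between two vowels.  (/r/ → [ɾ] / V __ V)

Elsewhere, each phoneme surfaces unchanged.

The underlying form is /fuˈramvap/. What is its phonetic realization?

[fuˈɾãmvap]

/f/ (word-initial): no rule targets it → [f].
/u/ — between /f/ and /r/; rule 2 does not apply here → [u].
Rule 3 applies to /r/ (between /u/ and /a/: between two vowels) → [ɾ].
/a/ (between /r/ and /m/): before a nasal consonant, so rule 2 applies → [ã].
/m/ — not in any rule's target class → [m].
/v/ (between /m/ and /a/) is unaffected → [v].
/a/ (between /v/ and /p/) is in the target of rule 2 but the environment (before a nasal consonant) is not met → [a].
/p/ — word-final; rule 1 does not apply here → [p].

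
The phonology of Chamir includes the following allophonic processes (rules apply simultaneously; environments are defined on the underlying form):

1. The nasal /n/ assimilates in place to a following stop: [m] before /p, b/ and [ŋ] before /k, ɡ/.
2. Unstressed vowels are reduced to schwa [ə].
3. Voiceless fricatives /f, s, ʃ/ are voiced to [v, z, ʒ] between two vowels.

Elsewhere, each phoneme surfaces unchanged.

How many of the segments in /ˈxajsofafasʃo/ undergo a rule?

6

Segments that undergo a rule: /o/ → [ə] (rule 2); /f/ → [v] (rule 3); /a/ → [ə] (rule 2); /f/ → [v] (rule 3); /a/ → [ə] (rule 2); /o/ → [ə] (rule 2).
All other segments surface unchanged.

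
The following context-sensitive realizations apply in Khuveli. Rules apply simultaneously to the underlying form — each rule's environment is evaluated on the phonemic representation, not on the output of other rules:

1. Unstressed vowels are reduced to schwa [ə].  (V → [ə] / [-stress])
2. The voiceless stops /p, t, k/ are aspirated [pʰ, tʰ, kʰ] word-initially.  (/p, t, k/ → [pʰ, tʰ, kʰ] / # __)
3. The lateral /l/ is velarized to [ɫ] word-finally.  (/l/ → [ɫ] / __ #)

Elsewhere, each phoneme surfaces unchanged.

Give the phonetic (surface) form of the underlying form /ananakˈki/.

/a/ (word-initial) occurs in an unstressed syllable → [ə] by rule 1.
/a/ (between /n/ and /n/) occurs in an unstressed syllable → [ə] by rule 1.
/a/ (between /n/ and /k/): in an unstressed syllable, so rule 1 applies → [ə].
/k/ (between /a/ and /k/): rule 2 targets it, but not word-initially → unchanged [k].
/k/ — between /k/ and /i/; rule 2 does not apply here → [k].
/i/ (word-final) fails the environment for rule 1, so it stays [i].

[ənənəkˈki]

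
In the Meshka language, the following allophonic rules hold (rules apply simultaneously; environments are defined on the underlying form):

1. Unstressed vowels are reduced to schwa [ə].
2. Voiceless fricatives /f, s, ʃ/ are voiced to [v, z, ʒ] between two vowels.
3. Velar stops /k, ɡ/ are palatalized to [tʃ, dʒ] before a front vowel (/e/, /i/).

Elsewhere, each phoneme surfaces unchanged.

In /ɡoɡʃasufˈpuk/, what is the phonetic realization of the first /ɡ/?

[ɡ]

/ɡ/ (word-initial): rule 3 targets it, but not before a front vowel → unchanged [ɡ].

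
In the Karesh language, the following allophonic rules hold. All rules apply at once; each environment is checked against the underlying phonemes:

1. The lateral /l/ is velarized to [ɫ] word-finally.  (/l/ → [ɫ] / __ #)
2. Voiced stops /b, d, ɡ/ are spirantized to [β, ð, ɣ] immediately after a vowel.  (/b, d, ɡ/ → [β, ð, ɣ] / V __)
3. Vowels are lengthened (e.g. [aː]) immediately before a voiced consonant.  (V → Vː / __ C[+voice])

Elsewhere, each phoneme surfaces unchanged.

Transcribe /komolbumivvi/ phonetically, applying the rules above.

/k/ — not in any rule's target class → [k].
/o/ (between /k/ and /m/): before a voiced consonant, so rule 3 applies → [oː].
/m/ (between /o/ and /o/): no rule targets it → [m].
/o/ meets the environment for rule 3 (before a voiced consonant) → [oː].
/l/ — between /o/ and /b/; rule 1 does not apply here → [l].
/b/ (between /l/ and /u/) fails the environment for rule 2, so it stays [b].
/u/ (between /b/ and /m/): before a voiced consonant, so rule 3 applies → [uː].
/m/ — not in any rule's target class → [m].
/i/ — between /m/ and /v/, before a voiced consonant — surfaces as [iː] (rule 3).
/v/ (between /i/ and /v/) is unaffected → [v].
/v/ — not in any rule's target class → [v].
/i/ (word-final): rule 3 targets it, but not before a voiced consonant → unchanged [i].

[koːmoːlbuːmiːvvi]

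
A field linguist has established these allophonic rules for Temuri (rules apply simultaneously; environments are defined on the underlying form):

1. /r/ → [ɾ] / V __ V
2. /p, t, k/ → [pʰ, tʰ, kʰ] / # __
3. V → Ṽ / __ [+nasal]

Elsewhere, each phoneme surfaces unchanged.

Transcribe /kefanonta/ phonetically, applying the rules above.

[kʰefãnõnta]

Rule 2 applies to /k/ (word-initial: word-initially) → [kʰ].
/e/ (between /k/ and /f/) fails the environment for rule 3, so it stays [e].
/a/ (between /f/ and /n/) occurs before a nasal consonant → [ã] by rule 3.
/o/ (between /n/ and /n/): before a nasal consonant, so rule 3 applies → [õ].
/t/ (between /n/ and /a/) fails the environment for rule 2, so it stays [t].
/a/ (word-final): rule 3 targets it, but not before a nasal consonant → unchanged [a].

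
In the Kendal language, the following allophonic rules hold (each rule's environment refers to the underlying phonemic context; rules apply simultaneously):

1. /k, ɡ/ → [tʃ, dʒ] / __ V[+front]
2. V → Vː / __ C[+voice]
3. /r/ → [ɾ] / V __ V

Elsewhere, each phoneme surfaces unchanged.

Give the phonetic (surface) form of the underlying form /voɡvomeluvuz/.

/v/ — not in any rule's target class → [v].
/o/ (between /v/ and /ɡ/) occurs before a voiced consonant → [oː] by rule 2.
/ɡ/ (between /o/ and /v/) is in the target of rule 1 but the environment (before a front vowel) is not met → [ɡ].
/v/ — not in any rule's target class → [v].
/o/ — between /v/ and /m/, before a voiced consonant — surfaces as [oː] (rule 2).
/m/ stays [m].
/e/ — between /m/ and /l/, before a voiced consonant — surfaces as [eː] (rule 2).
/l/ (between /e/ and /u/): no rule targets it → [l].
Rule 2 applies to /u/ (between /l/ and /v/: before a voiced consonant) → [uː].
/v/ — not in any rule's target class → [v].
Rule 2 applies to /u/ (between /v/ and /z/: before a voiced consonant) → [uː].
/z/ stays [z].

[voːɡvoːmeːluːvuːz]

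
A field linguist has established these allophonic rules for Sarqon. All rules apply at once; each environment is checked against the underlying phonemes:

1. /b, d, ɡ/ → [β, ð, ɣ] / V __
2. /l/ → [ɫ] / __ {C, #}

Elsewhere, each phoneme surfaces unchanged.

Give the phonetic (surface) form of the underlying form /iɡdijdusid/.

[iɣdijdusið]

/i/ — not in any rule's target class → [i].
/ɡ/ (between /i/ and /d/) occurs immediately after a vowel → [ɣ] by rule 1.
/d/ (between /ɡ/ and /i/): rule 1 targets it, but not immediately after a vowel → unchanged [d].
/i/ stays [i].
/j/ stays [j].
/d/ — between /j/ and /u/; rule 1 does not apply here → [d].
/u/ stays [u].
/s/ — not in any rule's target class → [s].
/i/ stays [i].
Rule 1 applies to /d/ (word-final: immediately after a vowel) → [ð].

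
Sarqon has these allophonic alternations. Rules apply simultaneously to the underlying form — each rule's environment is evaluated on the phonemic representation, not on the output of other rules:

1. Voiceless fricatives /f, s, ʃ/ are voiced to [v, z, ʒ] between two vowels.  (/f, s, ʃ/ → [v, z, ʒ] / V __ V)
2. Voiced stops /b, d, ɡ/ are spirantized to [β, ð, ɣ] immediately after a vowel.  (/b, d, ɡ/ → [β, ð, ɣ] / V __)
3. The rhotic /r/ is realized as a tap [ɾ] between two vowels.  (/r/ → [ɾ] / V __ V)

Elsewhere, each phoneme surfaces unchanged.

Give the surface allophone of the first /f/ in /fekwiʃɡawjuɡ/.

[f]

/f/ (word-initial) is in the target of rule 1 but the environment (between two vowels) is not met → [f].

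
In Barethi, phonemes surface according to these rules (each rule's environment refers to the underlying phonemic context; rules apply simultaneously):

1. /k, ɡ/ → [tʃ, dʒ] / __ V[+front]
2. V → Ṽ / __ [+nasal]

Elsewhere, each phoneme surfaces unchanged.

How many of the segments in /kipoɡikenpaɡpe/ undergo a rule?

Segments that undergo a rule: /k/ → [tʃ] (rule 1); /ɡ/ → [dʒ] (rule 1); /k/ → [tʃ] (rule 1); /e/ → [ẽ] (rule 2).
All other segments surface unchanged.

4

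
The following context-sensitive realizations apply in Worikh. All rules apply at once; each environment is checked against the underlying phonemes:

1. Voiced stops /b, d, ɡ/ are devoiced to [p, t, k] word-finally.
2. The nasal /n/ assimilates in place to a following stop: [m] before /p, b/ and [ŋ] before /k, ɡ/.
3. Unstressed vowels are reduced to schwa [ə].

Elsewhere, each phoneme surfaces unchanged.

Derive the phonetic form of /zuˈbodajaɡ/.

/u/ (between /z/ and /b/) occurs in an unstressed syllable → [ə] by rule 3.
/b/ (between /u/ and /o/) fails the environment for rule 1, so it stays [b].
/o/ — between /b/ and /d/; rule 3 does not apply here → [o].
/d/ (between /o/ and /a/) fails the environment for rule 1, so it stays [d].
/a/ — between /d/ and /j/, in an unstressed syllable — surfaces as [ə] (rule 3).
/a/ — between /j/ and /ɡ/, in an unstressed syllable — surfaces as [ə] (rule 3).
/ɡ/ — word-final, word-finally — surfaces as [k] (rule 1).

[zəˈbodəjək]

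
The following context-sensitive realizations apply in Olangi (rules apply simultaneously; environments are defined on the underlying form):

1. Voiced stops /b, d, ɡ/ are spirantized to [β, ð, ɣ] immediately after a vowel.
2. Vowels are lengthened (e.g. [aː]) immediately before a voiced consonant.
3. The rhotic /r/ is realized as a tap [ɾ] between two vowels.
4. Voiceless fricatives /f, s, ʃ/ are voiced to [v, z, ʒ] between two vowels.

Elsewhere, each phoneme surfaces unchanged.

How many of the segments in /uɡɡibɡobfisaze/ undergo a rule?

8

Segments that undergo a rule: /u/ → [uː] (rule 2); /ɡ/ → [ɣ] (rule 1); /i/ → [iː] (rule 2); /b/ → [β] (rule 1); /o/ → [oː] (rule 2); /b/ → [β] (rule 1); /s/ → [z] (rule 4); /a/ → [aː] (rule 2).
All other segments surface unchanged.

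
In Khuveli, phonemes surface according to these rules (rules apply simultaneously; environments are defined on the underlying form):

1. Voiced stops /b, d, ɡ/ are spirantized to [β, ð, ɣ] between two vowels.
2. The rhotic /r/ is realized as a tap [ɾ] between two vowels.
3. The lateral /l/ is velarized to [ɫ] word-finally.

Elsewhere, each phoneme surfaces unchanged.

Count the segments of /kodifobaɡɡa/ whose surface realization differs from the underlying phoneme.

Segments that undergo a rule: /d/ → [ð] (rule 1); /b/ → [β] (rule 1).
All other segments surface unchanged.

2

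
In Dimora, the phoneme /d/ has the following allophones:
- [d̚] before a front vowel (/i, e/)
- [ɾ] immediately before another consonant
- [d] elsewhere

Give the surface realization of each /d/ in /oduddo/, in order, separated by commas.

Occurrence 1 (position 2): no conditioning environment matches → elsewhere allophone [d].
Occurrence 2 (position 4): immediately before another consonant → [ɾ].
Occurrence 3 (position 5): no conditioning environment matches → elsewhere allophone [d].

[d], [ɾ], [d]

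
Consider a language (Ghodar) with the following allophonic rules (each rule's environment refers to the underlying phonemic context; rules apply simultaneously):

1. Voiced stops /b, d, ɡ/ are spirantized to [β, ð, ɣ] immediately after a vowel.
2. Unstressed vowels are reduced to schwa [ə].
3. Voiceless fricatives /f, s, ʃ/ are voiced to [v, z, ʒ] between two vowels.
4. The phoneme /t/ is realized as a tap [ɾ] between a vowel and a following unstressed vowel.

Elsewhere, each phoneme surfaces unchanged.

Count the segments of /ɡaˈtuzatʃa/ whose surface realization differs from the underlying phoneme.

3

Segments that undergo a rule: /a/ → [ə] (rule 2); /a/ → [ə] (rule 2); /a/ → [ə] (rule 2).
All other segments surface unchanged.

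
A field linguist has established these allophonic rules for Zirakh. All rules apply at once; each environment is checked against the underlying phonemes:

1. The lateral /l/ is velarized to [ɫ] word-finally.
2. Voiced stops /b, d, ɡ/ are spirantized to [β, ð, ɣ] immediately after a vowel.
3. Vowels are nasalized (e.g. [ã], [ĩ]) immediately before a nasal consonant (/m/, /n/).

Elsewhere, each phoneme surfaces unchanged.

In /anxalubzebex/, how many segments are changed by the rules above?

3

Segments that undergo a rule: /a/ → [ã] (rule 3); /b/ → [β] (rule 2); /b/ → [β] (rule 2).
All other segments surface unchanged.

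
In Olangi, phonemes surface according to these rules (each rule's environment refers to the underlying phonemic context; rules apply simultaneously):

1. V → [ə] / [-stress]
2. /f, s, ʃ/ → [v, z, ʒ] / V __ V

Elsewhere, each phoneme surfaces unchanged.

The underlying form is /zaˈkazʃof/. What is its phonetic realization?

/a/ (between /z/ and /k/) occurs in an unstressed syllable → [ə] by rule 1.
/a/ — between /k/ and /z/; rule 1 does not apply here → [a].
/ʃ/ (between /z/ and /o/) fails the environment for rule 2, so it stays [ʃ].
Rule 1 applies to /o/ (between /ʃ/ and /f/: in an unstressed syllable) → [ə].
/f/ — word-final; rule 2 does not apply here → [f].

[zəˈkazʃəf]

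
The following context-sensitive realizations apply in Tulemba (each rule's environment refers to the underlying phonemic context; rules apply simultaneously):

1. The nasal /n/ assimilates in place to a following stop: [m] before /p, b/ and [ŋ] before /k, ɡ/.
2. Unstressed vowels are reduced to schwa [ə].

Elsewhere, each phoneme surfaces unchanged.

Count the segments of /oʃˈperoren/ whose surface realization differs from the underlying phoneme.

3

Segments that undergo a rule: /o/ → [ə] (rule 2); /o/ → [ə] (rule 2); /e/ → [ə] (rule 2).
All other segments surface unchanged.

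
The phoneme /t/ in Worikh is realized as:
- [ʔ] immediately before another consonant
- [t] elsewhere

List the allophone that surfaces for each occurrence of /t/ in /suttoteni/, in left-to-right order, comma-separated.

Occurrence 1 (position 3): immediately before another consonant → [ʔ].
Occurrence 2 (position 4): no conditioning environment matches → elsewhere allophone [t].
Occurrence 3 (position 6): no conditioning environment matches → elsewhere allophone [t].

[ʔ], [t], [t]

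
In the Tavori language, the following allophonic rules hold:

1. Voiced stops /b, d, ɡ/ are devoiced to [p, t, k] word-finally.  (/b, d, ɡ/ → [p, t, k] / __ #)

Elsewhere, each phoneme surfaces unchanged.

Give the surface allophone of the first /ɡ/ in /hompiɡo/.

/ɡ/ (between /i/ and /o/) is in the target of rule 1 but the environment (word-finally) is not met → [ɡ].

[ɡ]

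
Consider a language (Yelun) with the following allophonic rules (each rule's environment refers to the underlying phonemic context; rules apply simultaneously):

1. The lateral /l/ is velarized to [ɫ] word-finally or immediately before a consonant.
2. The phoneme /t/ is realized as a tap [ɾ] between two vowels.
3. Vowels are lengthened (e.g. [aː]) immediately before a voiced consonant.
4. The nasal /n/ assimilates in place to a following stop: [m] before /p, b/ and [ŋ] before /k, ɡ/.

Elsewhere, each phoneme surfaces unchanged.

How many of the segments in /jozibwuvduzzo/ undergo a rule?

Segments that undergo a rule: /o/ → [oː] (rule 3); /i/ → [iː] (rule 3); /u/ → [uː] (rule 3); /u/ → [uː] (rule 3).
All other segments surface unchanged.

4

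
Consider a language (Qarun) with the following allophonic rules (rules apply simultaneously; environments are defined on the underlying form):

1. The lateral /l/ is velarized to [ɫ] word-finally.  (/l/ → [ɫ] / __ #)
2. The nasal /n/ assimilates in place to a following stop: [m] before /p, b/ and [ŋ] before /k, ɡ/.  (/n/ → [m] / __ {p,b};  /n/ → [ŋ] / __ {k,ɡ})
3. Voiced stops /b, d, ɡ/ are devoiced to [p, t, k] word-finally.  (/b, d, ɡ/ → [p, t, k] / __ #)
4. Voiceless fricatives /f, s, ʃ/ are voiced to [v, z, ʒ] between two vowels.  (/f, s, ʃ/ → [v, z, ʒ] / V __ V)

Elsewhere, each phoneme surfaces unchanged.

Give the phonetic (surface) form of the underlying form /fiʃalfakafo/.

[fiʒalfakavo]

/f/ (word-initial) is in the target of rule 4 but the environment (between two vowels) is not met → [f].
/i/ (between /f/ and /ʃ/) is unaffected → [i].
Rule 4 applies to /ʃ/ (between /i/ and /a/: between two vowels) → [ʒ].
/a/ stays [a].
/l/ (between /a/ and /f/) fails the environment for rule 1, so it stays [l].
/f/ — between /l/ and /a/; rule 4 does not apply here → [f].
/a/ (between /f/ and /k/): no rule targets it → [a].
/k/ stays [k].
/a/ (between /k/ and /f/): no rule targets it → [a].
/f/ meets the environment for rule 4 (between two vowels) → [v].
/o/ — not in any rule's target class → [o].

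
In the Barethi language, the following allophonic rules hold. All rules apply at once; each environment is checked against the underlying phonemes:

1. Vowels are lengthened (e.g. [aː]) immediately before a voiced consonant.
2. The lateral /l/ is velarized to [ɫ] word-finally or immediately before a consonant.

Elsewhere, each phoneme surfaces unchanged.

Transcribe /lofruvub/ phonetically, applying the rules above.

/l/ — word-initial; rule 2 does not apply here → [l].
/o/ (between /l/ and /f/) fails the environment for rule 1, so it stays [o].
/f/ (between /o/ and /r/): no rule targets it → [f].
/r/ (between /f/ and /u/) is unaffected → [r].
Rule 1 applies to /u/ (between /r/ and /v/: before a voiced consonant) → [uː].
/v/ (between /u/ and /u/): no rule targets it → [v].
/u/ meets the environment for rule 1 (before a voiced consonant) → [uː].
/b/ (word-final) is unaffected → [b].

[lofruːvuːb]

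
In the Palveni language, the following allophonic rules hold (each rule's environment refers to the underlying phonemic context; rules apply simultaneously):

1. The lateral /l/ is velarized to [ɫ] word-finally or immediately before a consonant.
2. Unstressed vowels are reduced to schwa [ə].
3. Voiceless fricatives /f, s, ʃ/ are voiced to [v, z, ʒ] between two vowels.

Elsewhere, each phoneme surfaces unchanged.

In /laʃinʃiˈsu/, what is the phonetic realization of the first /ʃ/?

/ʃ/ (between /a/ and /i/) occurs between two vowels → [ʒ] by rule 3.

[ʒ]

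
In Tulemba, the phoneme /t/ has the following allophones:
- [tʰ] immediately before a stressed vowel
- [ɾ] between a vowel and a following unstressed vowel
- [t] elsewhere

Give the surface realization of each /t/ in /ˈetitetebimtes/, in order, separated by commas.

[ɾ], [ɾ], [ɾ], [t]

Occurrence 1 (position 2): between a vowel and an unstressed vowel → [ɾ].
Occurrence 2 (position 4): between a vowel and an unstressed vowel → [ɾ].
Occurrence 3 (position 6): between a vowel and an unstressed vowel → [ɾ].
Occurrence 4 (position 11): no conditioning environment matches → elsewhere allophone [t].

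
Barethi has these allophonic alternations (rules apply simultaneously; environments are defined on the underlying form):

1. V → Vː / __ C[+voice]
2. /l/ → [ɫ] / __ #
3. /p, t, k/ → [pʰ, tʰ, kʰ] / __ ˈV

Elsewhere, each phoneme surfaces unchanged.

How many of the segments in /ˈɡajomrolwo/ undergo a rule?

Segments that undergo a rule: /a/ → [aː] (rule 1); /o/ → [oː] (rule 1); /o/ → [oː] (rule 1).
All other segments surface unchanged.

3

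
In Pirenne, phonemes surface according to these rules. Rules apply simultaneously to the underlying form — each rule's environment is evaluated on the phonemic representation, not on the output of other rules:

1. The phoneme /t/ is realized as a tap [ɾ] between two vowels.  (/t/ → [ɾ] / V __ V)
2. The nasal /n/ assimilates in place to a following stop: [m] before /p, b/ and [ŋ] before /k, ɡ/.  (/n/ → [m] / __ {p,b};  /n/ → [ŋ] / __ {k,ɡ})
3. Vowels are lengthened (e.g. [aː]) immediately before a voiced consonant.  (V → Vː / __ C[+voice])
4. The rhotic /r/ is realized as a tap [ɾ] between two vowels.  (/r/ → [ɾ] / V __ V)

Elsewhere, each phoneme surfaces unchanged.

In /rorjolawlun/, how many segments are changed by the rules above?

Segments that undergo a rule: /o/ → [oː] (rule 3); /o/ → [oː] (rule 3); /a/ → [aː] (rule 3); /u/ → [uː] (rule 3).
All other segments surface unchanged.

4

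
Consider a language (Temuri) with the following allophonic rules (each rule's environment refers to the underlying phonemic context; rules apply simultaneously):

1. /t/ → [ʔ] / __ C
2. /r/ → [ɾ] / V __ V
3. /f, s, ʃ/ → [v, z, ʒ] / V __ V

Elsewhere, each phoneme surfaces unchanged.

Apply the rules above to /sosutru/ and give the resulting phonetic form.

[sozuʔru]

/s/ (word-initial) is in the target of rule 3 but the environment (between two vowels) is not met → [s].
/s/ (between /o/ and /u/) occurs between two vowels → [z] by rule 3.
Rule 1 applies to /t/ (between /u/ and /r/: immediately before a consonant) → [ʔ].
/r/ — between /t/ and /u/; rule 2 does not apply here → [r].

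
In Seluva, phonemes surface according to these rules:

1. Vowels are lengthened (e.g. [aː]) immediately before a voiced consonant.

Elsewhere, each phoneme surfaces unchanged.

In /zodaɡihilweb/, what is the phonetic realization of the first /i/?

[i]

/i/ (between /ɡ/ and /h/) fails the environment for rule 1, so it stays [i].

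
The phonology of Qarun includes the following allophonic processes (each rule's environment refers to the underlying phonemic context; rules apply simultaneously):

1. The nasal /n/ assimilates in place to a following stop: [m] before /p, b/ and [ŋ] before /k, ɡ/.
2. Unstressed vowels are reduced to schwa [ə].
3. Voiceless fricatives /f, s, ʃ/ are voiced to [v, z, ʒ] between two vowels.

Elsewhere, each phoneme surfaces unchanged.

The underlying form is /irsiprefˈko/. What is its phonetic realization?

[ərsəprəfˈko]

/i/ — word-initial, in an unstressed syllable — surfaces as [ə] (rule 2).
/r/ — not in any rule's target class → [r].
/s/ (between /r/ and /i/) is in the target of rule 3 but the environment (between two vowels) is not met → [s].
Rule 2 applies to /i/ (between /s/ and /p/: in an unstressed syllable) → [ə].
/p/ (between /i/ and /r/) is unaffected → [p].
/r/ stays [r].
Rule 2 applies to /e/ (between /r/ and /f/: in an unstressed syllable) → [ə].
/f/ (between /e/ and /k/) fails the environment for rule 3, so it stays [f].
/k/ (between /f/ and /o/) is unaffected → [k].
/o/ (word-final) is in the target of rule 2 but the environment (in an unstressed syllable) is not met → [o].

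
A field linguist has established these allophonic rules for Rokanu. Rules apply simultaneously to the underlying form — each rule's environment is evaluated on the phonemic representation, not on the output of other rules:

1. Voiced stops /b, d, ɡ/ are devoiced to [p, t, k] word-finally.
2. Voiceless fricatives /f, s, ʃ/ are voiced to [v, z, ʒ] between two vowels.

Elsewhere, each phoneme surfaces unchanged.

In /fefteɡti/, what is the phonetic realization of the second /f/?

[f]

/f/ — between /e/ and /t/; rule 2 does not apply here → [f].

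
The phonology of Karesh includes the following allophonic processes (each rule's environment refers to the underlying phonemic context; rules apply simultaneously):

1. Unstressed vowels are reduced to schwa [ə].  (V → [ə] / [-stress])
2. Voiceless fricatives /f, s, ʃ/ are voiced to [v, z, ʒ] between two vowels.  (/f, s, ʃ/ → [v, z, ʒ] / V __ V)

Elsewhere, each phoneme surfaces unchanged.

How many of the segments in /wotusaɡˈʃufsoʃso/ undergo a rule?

6

Segments that undergo a rule: /o/ → [ə] (rule 1); /u/ → [ə] (rule 1); /s/ → [z] (rule 2); /a/ → [ə] (rule 1); /o/ → [ə] (rule 1); /o/ → [ə] (rule 1).
All other segments surface unchanged.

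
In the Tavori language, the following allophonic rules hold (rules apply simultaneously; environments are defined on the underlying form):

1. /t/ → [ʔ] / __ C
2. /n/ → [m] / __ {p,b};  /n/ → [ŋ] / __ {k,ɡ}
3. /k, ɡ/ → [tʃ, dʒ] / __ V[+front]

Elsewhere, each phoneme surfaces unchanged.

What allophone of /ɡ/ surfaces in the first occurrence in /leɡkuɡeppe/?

/ɡ/ (between /e/ and /k/) fails the environment for rule 3, so it stays [ɡ].

[ɡ]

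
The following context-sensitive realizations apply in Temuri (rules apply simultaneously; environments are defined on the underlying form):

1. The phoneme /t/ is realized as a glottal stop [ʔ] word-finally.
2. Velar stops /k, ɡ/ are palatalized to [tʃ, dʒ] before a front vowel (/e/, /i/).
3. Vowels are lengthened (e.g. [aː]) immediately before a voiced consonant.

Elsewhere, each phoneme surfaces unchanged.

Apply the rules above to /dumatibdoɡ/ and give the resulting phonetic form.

/u/ (between /d/ and /m/) occurs before a voiced consonant → [uː] by rule 3.
/a/ (between /m/ and /t/): rule 3 targets it, but not before a voiced consonant → unchanged [a].
/t/ (between /a/ and /i/) fails the environment for rule 1, so it stays [t].
/i/ (between /t/ and /b/): before a voiced consonant, so rule 3 applies → [iː].
/o/ — between /d/ and /ɡ/, before a voiced consonant — surfaces as [oː] (rule 3).
/ɡ/ (word-final) fails the environment for rule 2, so it stays [ɡ].

[duːmatiːbdoːɡ]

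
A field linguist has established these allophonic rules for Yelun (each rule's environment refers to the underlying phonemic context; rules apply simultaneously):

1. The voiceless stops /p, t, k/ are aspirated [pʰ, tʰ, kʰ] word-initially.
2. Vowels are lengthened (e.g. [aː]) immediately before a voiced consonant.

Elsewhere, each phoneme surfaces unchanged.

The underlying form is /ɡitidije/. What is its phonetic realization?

/ɡ/ stays [ɡ].
/i/ (between /ɡ/ and /t/): rule 2 targets it, but not before a voiced consonant → unchanged [i].
/t/ (between /i/ and /i/) is in the target of rule 1 but the environment (word-initially) is not met → [t].
/i/ meets the environment for rule 2 (before a voiced consonant) → [iː].
/d/ (between /i/ and /i/): no rule targets it → [d].
Rule 2 applies to /i/ (between /d/ and /j/: before a voiced consonant) → [iː].
/j/ (between /i/ and /e/): no rule targets it → [j].
/e/ (word-final): rule 2 targets it, but not before a voiced consonant → unchanged [e].

[ɡitiːdiːje]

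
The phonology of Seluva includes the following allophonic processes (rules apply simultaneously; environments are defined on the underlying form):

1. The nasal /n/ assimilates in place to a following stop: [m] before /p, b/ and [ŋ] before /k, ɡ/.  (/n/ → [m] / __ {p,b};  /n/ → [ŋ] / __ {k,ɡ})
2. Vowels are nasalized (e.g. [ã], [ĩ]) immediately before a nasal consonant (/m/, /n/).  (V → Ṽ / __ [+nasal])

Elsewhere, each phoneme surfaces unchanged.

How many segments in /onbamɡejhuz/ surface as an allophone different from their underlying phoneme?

Segments that undergo a rule: /o/ → [õ] (rule 2); /n/ → [m] (rule 1); /a/ → [ã] (rule 2).
All other segments surface unchanged.

3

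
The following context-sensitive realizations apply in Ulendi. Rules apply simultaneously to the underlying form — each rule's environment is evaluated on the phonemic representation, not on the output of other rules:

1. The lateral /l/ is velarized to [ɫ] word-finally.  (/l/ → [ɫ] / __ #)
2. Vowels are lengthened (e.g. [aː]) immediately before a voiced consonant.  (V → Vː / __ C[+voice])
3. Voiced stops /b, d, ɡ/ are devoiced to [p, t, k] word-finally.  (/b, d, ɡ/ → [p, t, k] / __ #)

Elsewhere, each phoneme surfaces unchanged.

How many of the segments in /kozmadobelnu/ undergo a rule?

4

Segments that undergo a rule: /o/ → [oː] (rule 2); /a/ → [aː] (rule 2); /o/ → [oː] (rule 2); /e/ → [eː] (rule 2).
All other segments surface unchanged.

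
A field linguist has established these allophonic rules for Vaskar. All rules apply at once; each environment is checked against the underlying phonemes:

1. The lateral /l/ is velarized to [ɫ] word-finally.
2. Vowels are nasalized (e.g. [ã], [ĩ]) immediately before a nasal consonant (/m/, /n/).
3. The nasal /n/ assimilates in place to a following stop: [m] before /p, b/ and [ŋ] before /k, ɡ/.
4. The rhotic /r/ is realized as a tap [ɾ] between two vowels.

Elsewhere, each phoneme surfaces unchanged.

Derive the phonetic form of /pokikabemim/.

[pokikabẽmĩm]

/p/ — not in any rule's target class → [p].
/o/ — between /p/ and /k/; rule 2 does not apply here → [o].
/k/ stays [k].
/i/ (between /k/ and /k/) is in the target of rule 2 but the environment (before a nasal consonant) is not met → [i].
/k/ stays [k].
/a/ — between /k/ and /b/; rule 2 does not apply here → [a].
/b/ stays [b].
Rule 2 applies to /e/ (between /b/ and /m/: before a nasal consonant) → [ẽ].
/m/ stays [m].
/i/ meets the environment for rule 2 (before a nasal consonant) → [ĩ].
/m/ (word-final): no rule targets it → [m].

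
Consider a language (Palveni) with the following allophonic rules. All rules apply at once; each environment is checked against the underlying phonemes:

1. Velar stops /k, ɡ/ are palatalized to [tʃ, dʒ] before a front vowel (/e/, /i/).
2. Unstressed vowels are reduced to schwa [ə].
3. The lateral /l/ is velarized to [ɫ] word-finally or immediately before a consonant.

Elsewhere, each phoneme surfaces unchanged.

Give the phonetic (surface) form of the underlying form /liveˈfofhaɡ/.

/l/ (word-initial) is in the target of rule 3 but the environment (word-finally or immediately before a consonant) is not met → [l].
/i/ meets the environment for rule 2 (in an unstressed syllable) → [ə].
/v/ stays [v].
/e/ — between /v/ and /f/, in an unstressed syllable — surfaces as [ə] (rule 2).
/f/ stays [f].
/o/ (between /f/ and /f/) fails the environment for rule 2, so it stays [o].
/f/ — not in any rule's target class → [f].
/h/ — not in any rule's target class → [h].
Rule 2 applies to /a/ (between /h/ and /ɡ/: in an unstressed syllable) → [ə].
/ɡ/ — word-final; rule 1 does not apply here → [ɡ].

[ləvəˈfofhəɡ]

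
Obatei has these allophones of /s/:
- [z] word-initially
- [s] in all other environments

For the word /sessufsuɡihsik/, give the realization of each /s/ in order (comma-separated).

Occurrence 1 (position 1): word-initially → [z].
Occurrence 2 (position 3): no conditioning environment matches → elsewhere allophone [s].
Occurrence 3 (position 4): no conditioning environment matches → elsewhere allophone [s].
Occurrence 4 (position 7): no conditioning environment matches → elsewhere allophone [s].
Occurrence 5 (position 12): no conditioning environment matches → elsewhere allophone [s].

[z], [s], [s], [s], [s]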